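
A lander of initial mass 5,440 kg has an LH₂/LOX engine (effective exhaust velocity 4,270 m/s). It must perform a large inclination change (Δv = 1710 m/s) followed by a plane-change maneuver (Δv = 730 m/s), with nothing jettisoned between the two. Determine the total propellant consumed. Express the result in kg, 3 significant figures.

After the first burn: m = 5440 × exp(−1710/4270.0) = 5440 × 0.67001 = 3,644.85 kg.
After the second burn: m = 3,644.85 × exp(−730/4270.0) = 3,644.85 × 0.84286 = 3,072.1 kg.
Total propellant = m₀ − m_final = 5440 − 3,072.1 = 2,367.9 kg.

total propellant consumed ≈ 2370 kg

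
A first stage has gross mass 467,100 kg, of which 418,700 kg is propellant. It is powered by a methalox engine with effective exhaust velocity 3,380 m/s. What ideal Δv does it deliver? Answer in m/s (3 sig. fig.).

m_f = m₀ − m_prop = 467,100 − 418,700 = 48,400 kg.
Δv = v_e · ln(m₀/m_f) = 3380.0 × ln(9.651) = 3380.0 × 2.2670 ≈ 7662.6 m/s.

Δv ≈ 7660 m/s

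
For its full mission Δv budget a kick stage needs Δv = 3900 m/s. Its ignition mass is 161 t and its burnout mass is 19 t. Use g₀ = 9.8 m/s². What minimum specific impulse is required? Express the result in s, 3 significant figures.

Isp ≈ 186 s

ln(m₀/m_f) = ln(161000/19000) = ln(8.474) = 2.1370.
v_e = Δv / ln(m₀/m_f) = 3900 / 2.1370 = 1825.0 m/s.
Isp = v_e / g₀ = 1825.0 / 9.8 = 186.2 s.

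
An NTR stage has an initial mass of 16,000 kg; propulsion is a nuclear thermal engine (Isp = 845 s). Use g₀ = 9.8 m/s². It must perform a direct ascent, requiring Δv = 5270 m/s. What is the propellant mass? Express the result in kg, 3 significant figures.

v_e = Isp · g₀ = 845 × 9.8 = 8281.0 m/s.
Rocket equation: m₀/m_f = exp(Δv / v_e) = exp(5270 / 8281.0) = exp(0.6364) = 1.8897.
m_f = 16,000 / 1.8897 = 8,466.95 kg, so propellant = m₀ − m_f = 16,000 − 8,466.95 = 7,533.05 kg.

propellant mass ≈ 7530 kg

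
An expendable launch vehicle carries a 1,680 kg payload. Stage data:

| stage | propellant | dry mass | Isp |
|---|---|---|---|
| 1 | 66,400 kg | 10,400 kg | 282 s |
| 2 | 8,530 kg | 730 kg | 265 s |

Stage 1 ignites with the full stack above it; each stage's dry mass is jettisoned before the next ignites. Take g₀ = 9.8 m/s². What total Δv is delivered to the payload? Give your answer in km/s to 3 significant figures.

Δv ≈ 7.84 km/s

Ignition mass of stage 1 = 66,400+10,400 + 8,530+730 + 1,680 = 87,740 kg.
Stage 1: m₀ = 87,740 kg, m_f = 87,740 − 66,400 = 21,340 kg; Δv = 282×9.8×ln(4.112) = 2763.6×1.4138 ≈ 3907 m/s.
Stage 2: m₀ = 10,940 kg, m_f = 10,940 − 8,530 = 2,410 kg; Δv = 265×9.8×ln(4.539) = 2597.0×1.5128 ≈ 3929 m/s.
Total Δv = 3907 + 3929 = 7836 m/s.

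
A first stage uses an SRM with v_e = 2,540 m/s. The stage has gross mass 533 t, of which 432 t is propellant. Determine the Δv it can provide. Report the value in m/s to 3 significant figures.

m_f = m₀ − m_prop = 533 − 432 = 101 t.
Rocket equation: Δv = v_e · ln(m₀/m_f) = 2540.0 × ln(5.277) = 2540.0 × 1.6634 ≈ 4225.0 m/s.

Δv ≈ 4230 m/s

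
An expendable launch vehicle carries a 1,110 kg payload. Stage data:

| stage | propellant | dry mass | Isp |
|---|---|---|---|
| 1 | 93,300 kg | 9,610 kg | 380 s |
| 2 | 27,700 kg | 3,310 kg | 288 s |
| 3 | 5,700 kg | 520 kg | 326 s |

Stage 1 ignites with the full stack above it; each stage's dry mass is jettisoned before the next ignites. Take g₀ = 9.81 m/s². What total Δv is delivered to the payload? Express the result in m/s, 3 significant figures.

Ignition mass of stage 1 = 93,300+9,610 + 27,700+3,310 + 5,700+520 + 1,110 = 141,250 kg.
Stage 1: m₀ = 141,250 kg, m_f = 141,250 − 93,300 = 47,950 kg; Δv = 380×9.81×ln(2.946) = 3727.8×1.0804 ≈ 4027 m/s.
Stage 2: m₀ = 38,340 kg, m_f = 38,340 − 27,700 = 10,640 kg; Δv = 288×9.81×ln(3.603) = 2825.3×1.2819 ≈ 3622 m/s.
Stage 3: m₀ = 7,330 kg, m_f = 7,330 − 5,700 = 1,630 kg; Δv = 326×9.81×ln(4.497) = 3198.1×1.5034 ≈ 4808 m/s.
Total Δv = 4027 + 3622 + 4808 = 12457 m/s.

Δv ≈ 12500 m/s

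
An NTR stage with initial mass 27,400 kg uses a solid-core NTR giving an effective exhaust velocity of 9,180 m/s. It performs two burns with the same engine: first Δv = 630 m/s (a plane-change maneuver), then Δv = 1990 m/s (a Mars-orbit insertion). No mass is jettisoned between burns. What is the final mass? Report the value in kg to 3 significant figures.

final mass ≈ 20600 kg

After the first burn: m = 27400 × exp(−630/9180.0) = 27400 × 0.93367 = 25,582.6 kg.
After the second burn: m = 25,582.6 × exp(−1990/9180.0) = 25,582.6 × 0.80511 = 20,596.8 kg.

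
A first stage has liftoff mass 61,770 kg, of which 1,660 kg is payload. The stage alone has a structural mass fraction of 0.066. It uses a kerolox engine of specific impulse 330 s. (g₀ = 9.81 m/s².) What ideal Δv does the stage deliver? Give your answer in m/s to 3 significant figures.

Δv ≈ 7760 m/s

Stage wet mass = m₀ − payload = 61,770 − 1,660 = 60,110 kg.
Stage dry mass = ε × stage wet mass = 0.066 × 60,110 = 3,967.26 kg.
Burnout mass m_f = stage dry + payload = 3,967.26 + 1,660 = 5,627.26 kg.
v_e = Isp · g₀ = 330 × 9.81 = 3237.3 m/s.
Δv = v_e · ln(61,770/5,627.26) = 3237.3 × ln(10.98) = 3237.3 × 2.3958 ≈ 7756 m/s.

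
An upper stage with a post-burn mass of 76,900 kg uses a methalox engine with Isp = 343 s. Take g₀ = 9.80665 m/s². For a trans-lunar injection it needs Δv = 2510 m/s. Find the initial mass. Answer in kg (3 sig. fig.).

v_e = Isp · g₀ = 343 × 9.80665 = 3363.7 m/s.
Rocket equation: m₀/m_f = exp(Δv / v_e) = exp(2510 / 3363.7) = exp(0.7462) = 2.1090.
m₀ = m_f × 2.1090 = 76,900 × 2.1090 = 162,182 kg.

initial mass ≈ 162000 kg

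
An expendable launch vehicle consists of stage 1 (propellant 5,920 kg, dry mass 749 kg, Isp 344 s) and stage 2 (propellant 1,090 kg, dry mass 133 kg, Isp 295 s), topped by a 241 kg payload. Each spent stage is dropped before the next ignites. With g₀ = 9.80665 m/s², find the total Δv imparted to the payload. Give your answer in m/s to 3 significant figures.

Ignition mass of stage 1 = 5,920+749 + 1,090+133 + 241 = 8,133 kg.
Stage 1: m₀ = 8,133 kg, m_f = 8,133 − 5,920 = 2,213 kg; Δv = 344×9.80665×ln(3.675) = 3373.5×1.3016 ≈ 4391 m/s.
Stage 2: m₀ = 1,464 kg, m_f = 1,464 − 1,090 = 374 kg; Δv = 295×9.80665×ln(3.914) = 2893.0×1.3647 ≈ 3948 m/s.
Total Δv = 4391 + 3948 = 8339 m/s.

Δv ≈ 8340 m/s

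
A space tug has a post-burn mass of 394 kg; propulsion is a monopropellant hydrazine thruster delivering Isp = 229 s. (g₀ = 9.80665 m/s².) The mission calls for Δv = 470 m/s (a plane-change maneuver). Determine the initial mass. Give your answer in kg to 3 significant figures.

initial mass ≈ 486 kg

v_e = Isp · g₀ = 229 × 9.80665 = 2245.7 m/s.
m₀/m_f = exp(Δv / v_e) = exp(470 / 2245.7) = exp(0.2093) = 1.2328.
m₀ = m_f × 1.2328 = 394 × 1.2328 = 485.723 kg.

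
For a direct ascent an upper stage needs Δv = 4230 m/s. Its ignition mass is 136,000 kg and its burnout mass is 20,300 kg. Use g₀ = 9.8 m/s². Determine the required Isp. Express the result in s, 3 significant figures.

ln(m₀/m_f) = ln(136000/20300) = ln(6.7) = 1.9020.
Rocket equation: v_e = Δv / ln(m₀/m_f) = 4230 / 1.9020 = 2223.9 m/s.
Isp = v_e / g₀ = 2223.9 / 9.8 = 226.9 s.

Isp ≈ 227 s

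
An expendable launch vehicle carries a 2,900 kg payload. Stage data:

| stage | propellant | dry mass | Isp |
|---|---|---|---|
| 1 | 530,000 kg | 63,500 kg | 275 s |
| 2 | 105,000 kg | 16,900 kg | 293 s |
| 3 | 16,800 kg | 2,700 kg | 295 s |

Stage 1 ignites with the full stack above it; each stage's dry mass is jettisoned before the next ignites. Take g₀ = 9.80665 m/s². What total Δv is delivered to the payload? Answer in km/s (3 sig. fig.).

Δv ≈ 11.2 km/s

Ignition mass of stage 1 = 530,000+63,500 + 105,000+16,900 + 16,800+2,700 + 2,900 = 737,800 kg.
Stage 1: m₀ = 737,800 kg, m_f = 737,800 − 530,000 = 207,800 kg; Δv = 275×9.80665×ln(3.551) = 2696.8×1.2671 ≈ 3417 m/s.
Stage 2: m₀ = 144,300 kg, m_f = 144,300 − 105,000 = 39,300 kg; Δv = 293×9.80665×ln(3.672) = 2873.3×1.3007 ≈ 3737 m/s.
Stage 3: m₀ = 22,400 kg, m_f = 22,400 − 16,800 = 5,600 kg; Δv = 295×9.80665×ln(4) = 2893.0×1.3863 ≈ 4010 m/s.
Total Δv = 3417 + 3737 + 4010 = 11164 m/s.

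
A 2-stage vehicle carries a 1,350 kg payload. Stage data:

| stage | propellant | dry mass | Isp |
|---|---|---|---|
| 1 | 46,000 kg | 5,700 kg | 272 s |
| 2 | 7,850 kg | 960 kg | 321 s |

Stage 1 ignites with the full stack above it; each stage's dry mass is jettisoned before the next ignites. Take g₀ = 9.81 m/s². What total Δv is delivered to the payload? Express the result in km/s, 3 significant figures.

Δv ≈ 8.30 km/s

Ignition mass of stage 1 = 46,000+5,700 + 7,850+960 + 1,350 = 61,860 kg.
Stage 1: m₀ = 61,860 kg, m_f = 61,860 − 46,000 = 15,860 kg; Δv = 272×9.81×ln(3.9) = 2668.3×1.3611 ≈ 3632 m/s.
Stage 2: m₀ = 10,160 kg, m_f = 10,160 − 7,850 = 2,310 kg; Δv = 321×9.81×ln(4.398) = 3149.0×1.4812 ≈ 4664 m/s.
Total Δv = 3632 + 4664 = 8296 m/s.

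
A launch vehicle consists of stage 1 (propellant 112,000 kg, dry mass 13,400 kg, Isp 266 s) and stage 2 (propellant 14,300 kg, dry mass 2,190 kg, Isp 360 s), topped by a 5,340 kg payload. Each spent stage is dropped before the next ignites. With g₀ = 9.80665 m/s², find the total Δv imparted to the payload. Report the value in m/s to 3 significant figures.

Δv ≈ 7490 m/s

Ignition mass of stage 1 = 112,000+13,400 + 14,300+2,190 + 5,340 = 147,230 kg.
Stage 1: m₀ = 147,230 kg, m_f = 147,230 − 112,000 = 35,230 kg; Δv = 266×9.80665×ln(4.179) = 2608.6×1.4301 ≈ 3731 m/s.
Stage 2: m₀ = 21,830 kg, m_f = 21,830 − 14,300 = 7,530 kg; Δv = 360×9.80665×ln(2.899) = 3530.4×1.0644 ≈ 3758 m/s.
Total Δv = 3731 + 3758 = 7489 m/s.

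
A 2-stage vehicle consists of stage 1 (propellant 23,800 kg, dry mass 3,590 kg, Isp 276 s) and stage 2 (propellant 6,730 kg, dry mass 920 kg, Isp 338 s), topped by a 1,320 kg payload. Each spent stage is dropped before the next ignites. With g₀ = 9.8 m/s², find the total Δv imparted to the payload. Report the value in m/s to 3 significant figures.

Δv ≈ 7470 m/s

Ignition mass of stage 1 = 23,800+3,590 + 6,730+920 + 1,320 = 36,360 kg.
Stage 1: m₀ = 36,360 kg, m_f = 36,360 − 23,800 = 12,560 kg; Δv = 276×9.8×ln(2.895) = 2704.8×1.0630 ≈ 2875 m/s.
Stage 2: m₀ = 8,970 kg, m_f = 8,970 − 6,730 = 2,240 kg; Δv = 338×9.8×ln(4.004) = 3312.4×1.3874 ≈ 4596 m/s.
Total Δv = 2875 + 4596 = 7471 m/s.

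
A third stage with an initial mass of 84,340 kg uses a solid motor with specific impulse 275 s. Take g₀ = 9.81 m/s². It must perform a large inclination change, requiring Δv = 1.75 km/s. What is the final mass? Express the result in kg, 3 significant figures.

v_e = Isp · g₀ = 275 × 9.81 = 2697.8 m/s.
Rocket equation: m₀/m_f = exp(Δv / v_e) = exp(1750 / 2697.8) = exp(0.6487) = 1.9130.
m_f = m₀ / 1.9130 = 84,340 / 1.9130 = 44,087.8 kg.

final mass ≈ 44100 kg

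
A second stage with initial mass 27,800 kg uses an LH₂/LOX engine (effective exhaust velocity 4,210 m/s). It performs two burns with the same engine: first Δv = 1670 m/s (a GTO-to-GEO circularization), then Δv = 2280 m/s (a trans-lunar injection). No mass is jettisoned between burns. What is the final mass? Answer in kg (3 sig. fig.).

final mass ≈ 10900 kg

After the first burn: m = 27800 × exp(−1670/4210.0) = 27800 × 0.67255 = 18,696.9 kg.
After the second burn: m = 18,696.9 × exp(−2280/4210.0) = 18,696.9 × 0.58184 = 10,878.6 kg.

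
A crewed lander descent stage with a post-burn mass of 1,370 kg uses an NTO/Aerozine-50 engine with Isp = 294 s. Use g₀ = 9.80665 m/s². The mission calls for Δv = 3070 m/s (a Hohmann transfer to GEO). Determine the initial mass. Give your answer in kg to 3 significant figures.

v_e = Isp · g₀ = 294 × 9.80665 = 2883.2 m/s.
Rocket equation: m₀/m_f = exp(Δv / v_e) = exp(3070 / 2883.2) = exp(1.0648) = 2.9003.
m₀ = m_f × 2.9003 = 1,370 × 2.9003 = 3,973.41 kg.

initial mass ≈ 3970 kg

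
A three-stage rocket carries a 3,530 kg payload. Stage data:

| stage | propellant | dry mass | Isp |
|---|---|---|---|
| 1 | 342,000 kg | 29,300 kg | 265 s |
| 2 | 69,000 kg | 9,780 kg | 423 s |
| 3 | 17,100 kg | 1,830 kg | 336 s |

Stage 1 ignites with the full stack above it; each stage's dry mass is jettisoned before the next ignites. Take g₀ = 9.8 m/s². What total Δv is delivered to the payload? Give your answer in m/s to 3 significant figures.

Ignition mass of stage 1 = 342,000+29,300 + 69,000+9,780 + 17,100+1,830 + 3,530 = 472,540 kg.
Stage 1: m₀ = 472,540 kg, m_f = 472,540 − 342,000 = 130,540 kg; Δv = 265×9.8×ln(3.62) = 2597.0×1.2864 ≈ 3341 m/s.
Stage 2: m₀ = 101,240 kg, m_f = 101,240 − 69,000 = 32,240 kg; Δv = 423×9.8×ln(3.14) = 4145.4×1.1443 ≈ 4744 m/s.
Stage 3: m₀ = 22,460 kg, m_f = 22,460 − 17,100 = 5,360 kg; Δv = 336×9.8×ln(4.19) = 3292.8×1.4328 ≈ 4718 m/s.
Total Δv = 3341 + 4744 + 4718 = 12803 m/s.

Δv ≈ 12800 m/s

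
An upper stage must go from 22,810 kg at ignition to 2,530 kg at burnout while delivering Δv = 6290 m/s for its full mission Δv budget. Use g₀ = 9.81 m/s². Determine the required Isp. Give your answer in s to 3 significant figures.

Isp ≈ 292 s

ln(m₀/m_f) = ln(22810/2530) = ln(9.016) = 2.1990.
v_e = Δv / ln(m₀/m_f) = 6290 / 2.1990 = 2860.4 m/s.
Isp = v_e / g₀ = 2860.4 / 9.81 = 291.6 s.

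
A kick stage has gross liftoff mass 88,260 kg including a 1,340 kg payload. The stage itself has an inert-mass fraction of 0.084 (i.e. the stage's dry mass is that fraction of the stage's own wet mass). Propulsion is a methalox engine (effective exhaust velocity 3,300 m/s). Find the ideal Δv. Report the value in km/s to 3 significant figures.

Δv ≈ 7.67 km/s

Stage wet mass = m₀ − payload = 88,260 − 1,340 = 86,920 kg.
Stage dry mass = ε × stage wet mass = 0.084 × 86,920 = 7,301.28 kg.
Burnout mass m_f = stage dry + payload = 7,301.28 + 1,340 = 8,641.28 kg.
Using Δv = v_e ln(m₀/m_f): Δv = v_e · ln(88,260/8,641.28) = 3300.0 × ln(10.21) = 3300.0 × 2.3237 ≈ 7668 m/s.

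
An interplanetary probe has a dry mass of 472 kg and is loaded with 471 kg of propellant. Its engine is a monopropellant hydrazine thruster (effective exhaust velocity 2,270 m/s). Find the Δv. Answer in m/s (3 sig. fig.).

Δv ≈ 1570 m/s

m₀ = m_dry + m_prop = 472 + 471 = 943 kg.
Δv = v_e · ln(m₀/m_f) = 2270.0 × ln(1.998) = 2270.0 × 0.6921 ≈ 1571.0 m/s.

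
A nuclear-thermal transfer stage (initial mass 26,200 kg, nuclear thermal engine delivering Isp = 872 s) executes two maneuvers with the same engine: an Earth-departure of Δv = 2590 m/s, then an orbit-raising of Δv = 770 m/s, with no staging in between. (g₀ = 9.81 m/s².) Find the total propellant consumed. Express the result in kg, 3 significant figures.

v_e = Isp · g₀ = 872 × 9.81 = 8554.3 m/s.
After the first burn: m = 26200 × exp(−2590/8554.3) = 26200 × 0.73877 = 19,355.8 kg.
After the second burn: m = 19,355.8 × exp(−770/8554.3) = 19,355.8 × 0.91392 = 17,689.7 kg.
Total propellant = m₀ − m_final = 26200 − 17,689.7 = 8,510.3 kg.

total propellant consumed ≈ 8510 kg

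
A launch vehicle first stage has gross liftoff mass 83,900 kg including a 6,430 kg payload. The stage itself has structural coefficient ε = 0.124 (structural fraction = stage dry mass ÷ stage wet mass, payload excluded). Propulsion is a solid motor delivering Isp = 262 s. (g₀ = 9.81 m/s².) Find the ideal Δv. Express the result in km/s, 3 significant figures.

Stage wet mass = m₀ − payload = 83,900 − 6,430 = 77,470 kg.
Stage dry mass = ε × stage wet mass = 0.124 × 77,470 = 9,606.28 kg.
Burnout mass m_f = stage dry + payload = 9,606.28 + 6,430 = 16,036.28 kg.
v_e = Isp · g₀ = 262 × 9.81 = 2570.2 m/s.
From the ideal rocket equation, Δv = v_e · ln(83,900/16,036.28) = 2570.2 × ln(5.232) = 2570.2 × 1.6548 ≈ 4253 m/s.

Δv ≈ 4.25 km/s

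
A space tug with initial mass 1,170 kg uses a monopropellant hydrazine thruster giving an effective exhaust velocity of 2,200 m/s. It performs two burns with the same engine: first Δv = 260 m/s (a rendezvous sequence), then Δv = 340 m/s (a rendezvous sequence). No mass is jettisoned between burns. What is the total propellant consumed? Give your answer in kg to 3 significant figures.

total propellant consumed ≈ 279 kg

After the first burn: m = 1170 × exp(−260/2200.0) = 1170 × 0.88853 = 1,039.58 kg.
After the second burn: m = 1,039.58 × exp(−340/2200.0) = 1,039.58 × 0.85680 = 890.712 kg.
Total propellant = m₀ − m_final = 1170 − 890.712 = 279.288 kg.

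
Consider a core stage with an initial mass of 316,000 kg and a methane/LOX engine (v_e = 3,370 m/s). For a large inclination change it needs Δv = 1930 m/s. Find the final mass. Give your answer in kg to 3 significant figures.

final mass ≈ 178000 kg

From the ideal rocket equation, m₀/m_f = exp(Δv / v_e) = exp(1930 / 3370.0) = exp(0.5727) = 1.7730.
m_f = m₀ / 1.7730 = 316,000 / 1.7730 = 178,229 kg.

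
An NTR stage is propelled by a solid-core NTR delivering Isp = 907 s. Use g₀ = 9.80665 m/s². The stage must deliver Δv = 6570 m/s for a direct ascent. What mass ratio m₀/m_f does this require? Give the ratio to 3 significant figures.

v_e = Isp · g₀ = 907 × 9.80665 = 8894.6 m/s.
m₀/m_f = exp(Δv / v_e) = exp(6570 / 8894.6) = exp(0.7386) = 2.0931.

mass ratio ≈ 2.09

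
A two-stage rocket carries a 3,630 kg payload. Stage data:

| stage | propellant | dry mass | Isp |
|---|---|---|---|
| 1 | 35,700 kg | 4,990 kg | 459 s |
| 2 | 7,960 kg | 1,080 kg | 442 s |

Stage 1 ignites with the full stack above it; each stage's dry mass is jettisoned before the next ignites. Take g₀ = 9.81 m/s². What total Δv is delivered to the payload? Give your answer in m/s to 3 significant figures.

Ignition mass of stage 1 = 35,700+4,990 + 7,960+1,080 + 3,630 = 53,360 kg.
Stage 1: m₀ = 53,360 kg, m_f = 53,360 − 35,700 = 17,660 kg; Δv = 459×9.81×ln(3.022) = 4502.8×1.1058 ≈ 4979 m/s.
Stage 2: m₀ = 12,670 kg, m_f = 12,670 − 7,960 = 4,710 kg; Δv = 442×9.81×ln(2.69) = 4336.0×0.9895 ≈ 4291 m/s.
Total Δv = 4979 + 4291 = 9270 m/s.

Δv ≈ 9270 m/s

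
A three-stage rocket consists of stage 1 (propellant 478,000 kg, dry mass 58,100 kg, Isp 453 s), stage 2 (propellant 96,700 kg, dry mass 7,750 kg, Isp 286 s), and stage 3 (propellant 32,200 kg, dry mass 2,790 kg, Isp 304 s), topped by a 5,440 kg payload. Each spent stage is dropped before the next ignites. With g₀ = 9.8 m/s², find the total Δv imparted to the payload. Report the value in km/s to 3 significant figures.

Ignition mass of stage 1 = 478,000+58,100 + 96,700+7,750 + 32,200+2,790 + 5,440 = 680,980 kg.
Stage 1: m₀ = 680,980 kg, m_f = 680,980 − 478,000 = 202,980 kg; Δv = 453×9.8×ln(3.355) = 4439.4×1.2104 ≈ 5374 m/s.
Stage 2: m₀ = 144,880 kg, m_f = 144,880 − 96,700 = 48,180 kg; Δv = 286×9.8×ln(3.007) = 2802.8×1.1010 ≈ 3086 m/s.
Stage 3: m₀ = 40,430 kg, m_f = 40,430 − 32,200 = 8,230 kg; Δv = 304×9.8×ln(4.913) = 2979.2×1.5918 ≈ 4742 m/s.
Total Δv = 5374 + 3086 + 4742 = 13202 m/s.

Δv ≈ 13.2 km/s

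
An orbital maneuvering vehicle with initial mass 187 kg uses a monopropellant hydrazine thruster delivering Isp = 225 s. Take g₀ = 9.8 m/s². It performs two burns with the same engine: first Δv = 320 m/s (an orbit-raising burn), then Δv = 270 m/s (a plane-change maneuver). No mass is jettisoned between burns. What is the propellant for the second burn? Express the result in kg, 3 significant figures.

propellant for the second burn ≈ 18.6 kg

v_e = Isp · g₀ = 225 × 9.8 = 2205.0 m/s.
After the first burn: m = 187 × exp(−320/2205.0) = 187 × 0.86491 = 161.738 kg.
After the second burn: m = 161.738 × exp(−270/2205.0) = 161.738 × 0.88475 = 143.098 kg.
Second-burn propellant = 161.738 − 143.098 = 18.64 kg.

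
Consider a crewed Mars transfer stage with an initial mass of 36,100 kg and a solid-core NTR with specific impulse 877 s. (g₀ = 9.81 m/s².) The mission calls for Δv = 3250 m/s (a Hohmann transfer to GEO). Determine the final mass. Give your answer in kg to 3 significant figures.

v_e = Isp · g₀ = 877 × 9.81 = 8603.4 m/s.
From the ideal rocket equation, m₀/m_f = exp(Δv / v_e) = exp(3250 / 8603.4) = exp(0.3778) = 1.4590.
m_f = m₀ / 1.4590 = 36,100 / 1.4590 = 24,743 kg.

final mass ≈ 24700 kg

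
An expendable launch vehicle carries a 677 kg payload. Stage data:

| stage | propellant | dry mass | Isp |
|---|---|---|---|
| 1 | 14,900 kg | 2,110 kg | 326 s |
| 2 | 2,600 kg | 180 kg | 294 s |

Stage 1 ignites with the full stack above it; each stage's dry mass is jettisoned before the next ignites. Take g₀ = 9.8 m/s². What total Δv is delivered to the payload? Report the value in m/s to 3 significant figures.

Δv ≈ 8180 m/s

Ignition mass of stage 1 = 14,900+2,110 + 2,600+180 + 677 = 20,467 kg.
Stage 1: m₀ = 20,467 kg, m_f = 20,467 − 14,900 = 5,567 kg; Δv = 326×9.8×ln(3.676) = 3194.8×1.3020 ≈ 4159 m/s.
Stage 2: m₀ = 3,457 kg, m_f = 3,457 − 2,600 = 857 kg; Δv = 294×9.8×ln(4.034) = 2881.2×1.3947 ≈ 4018 m/s.
Total Δv = 4159 + 4018 = 8177 m/s.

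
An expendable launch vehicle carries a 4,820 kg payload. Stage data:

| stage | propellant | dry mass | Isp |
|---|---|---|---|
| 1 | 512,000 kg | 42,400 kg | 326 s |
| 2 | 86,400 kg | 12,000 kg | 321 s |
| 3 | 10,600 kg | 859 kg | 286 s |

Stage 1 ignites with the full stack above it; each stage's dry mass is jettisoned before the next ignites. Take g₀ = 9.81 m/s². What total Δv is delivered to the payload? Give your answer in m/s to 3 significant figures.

Ignition mass of stage 1 = 512,000+42,400 + 86,400+12,000 + 10,600+859 + 4,820 = 669,079 kg.
Stage 1: m₀ = 669,079 kg, m_f = 669,079 − 512,000 = 157,079 kg; Δv = 326×9.81×ln(4.26) = 3198.1×1.4492 ≈ 4634 m/s.
Stage 2: m₀ = 114,679 kg, m_f = 114,679 − 86,400 = 28,279 kg; Δv = 321×9.81×ln(4.055) = 3149.0×1.4000 ≈ 4409 m/s.
Stage 3: m₀ = 16,279 kg, m_f = 16,279 − 10,600 = 5,679 kg; Δv = 286×9.81×ln(2.867) = 2805.7×1.0531 ≈ 2955 m/s.
Total Δv = 4634 + 4409 + 2955 = 11998 m/s.

Δv ≈ 12000 m/s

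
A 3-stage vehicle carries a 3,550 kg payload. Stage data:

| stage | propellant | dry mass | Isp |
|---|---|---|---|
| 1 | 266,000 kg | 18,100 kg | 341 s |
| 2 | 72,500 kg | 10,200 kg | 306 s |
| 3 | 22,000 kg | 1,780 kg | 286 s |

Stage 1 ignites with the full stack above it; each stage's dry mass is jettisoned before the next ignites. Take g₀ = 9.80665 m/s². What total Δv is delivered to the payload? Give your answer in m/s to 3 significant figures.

Ignition mass of stage 1 = 266,000+18,100 + 72,500+10,200 + 22,000+1,780 + 3,550 = 394,130 kg.
Stage 1: m₀ = 394,130 kg, m_f = 394,130 − 266,000 = 128,130 kg; Δv = 341×9.80665×ln(3.076) = 3344.1×1.1236 ≈ 3758 m/s.
Stage 2: m₀ = 110,030 kg, m_f = 110,030 − 72,500 = 37,530 kg; Δv = 306×9.80665×ln(2.932) = 3000.8×1.0756 ≈ 3228 m/s.
Stage 3: m₀ = 27,330 kg, m_f = 27,330 − 22,000 = 5,330 kg; Δv = 286×9.80665×ln(5.128) = 2804.7×1.6346 ≈ 4585 m/s.
Total Δv = 3758 + 3228 + 4585 = 11571 m/s.

Δv ≈ 11600 m/s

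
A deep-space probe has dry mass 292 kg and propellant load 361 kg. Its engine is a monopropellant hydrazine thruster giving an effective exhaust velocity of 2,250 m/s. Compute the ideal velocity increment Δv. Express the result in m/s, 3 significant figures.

Δv ≈ 1810 m/s

m₀ = m_dry + m_prop = 292 + 361 = 653 kg.
Δv = v_e · ln(m₀/m_f) = 2250.0 × ln(2.236) = 2250.0 × 0.8048 ≈ 1810.9 m/s.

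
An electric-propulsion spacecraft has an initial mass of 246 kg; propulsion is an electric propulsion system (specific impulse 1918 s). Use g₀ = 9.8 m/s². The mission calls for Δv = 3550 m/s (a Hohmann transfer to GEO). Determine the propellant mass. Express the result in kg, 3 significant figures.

propellant mass ≈ 42.3 kg

v_e = Isp · g₀ = 1918 × 9.8 = 18796.4 m/s.
m₀/m_f = exp(Δv / v_e) = exp(3550 / 18796.4) = exp(0.1889) = 1.2079.
m_f = 246 / 1.2079 = 203.659 kg, so propellant = m₀ − m_f = 246 − 203.659 = 42.341 kg.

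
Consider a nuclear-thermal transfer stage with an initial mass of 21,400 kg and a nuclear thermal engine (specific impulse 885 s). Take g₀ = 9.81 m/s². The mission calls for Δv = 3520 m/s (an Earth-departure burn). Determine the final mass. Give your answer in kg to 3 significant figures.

v_e = Isp · g₀ = 885 × 9.81 = 8681.9 m/s.
m₀/m_f = exp(Δv / v_e) = exp(3520 / 8681.9) = exp(0.4054) = 1.5000.
m_f = m₀ / 1.5000 = 21,400 / 1.5000 = 14,266.7 kg.

final mass ≈ 14300 kg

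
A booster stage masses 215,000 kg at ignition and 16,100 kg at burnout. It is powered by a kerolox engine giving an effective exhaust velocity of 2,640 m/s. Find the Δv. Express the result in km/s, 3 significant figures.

Δv ≈ 6.84 km/s

By the Tsiolkovsky rocket equation, Δv = v_e · ln(m₀/m_f) = 2640.0 × ln(13.35) = 2640.0 × 2.5918 ≈ 6842.4 m/s.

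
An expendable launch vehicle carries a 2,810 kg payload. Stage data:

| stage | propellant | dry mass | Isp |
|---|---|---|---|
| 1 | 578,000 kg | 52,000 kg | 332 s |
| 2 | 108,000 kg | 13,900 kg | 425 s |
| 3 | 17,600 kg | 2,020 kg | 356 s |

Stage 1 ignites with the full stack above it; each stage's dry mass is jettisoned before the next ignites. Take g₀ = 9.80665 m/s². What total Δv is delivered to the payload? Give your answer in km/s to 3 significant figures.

Ignition mass of stage 1 = 578,000+52,000 + 108,000+13,900 + 17,600+2,020 + 2,810 = 774,330 kg.
Stage 1: m₀ = 774,330 kg, m_f = 774,330 − 578,000 = 196,330 kg; Δv = 332×9.80665×ln(3.944) = 3255.8×1.3722 ≈ 4468 m/s.
Stage 2: m₀ = 144,330 kg, m_f = 144,330 − 108,000 = 36,330 kg; Δv = 425×9.80665×ln(3.973) = 4167.8×1.3795 ≈ 5749 m/s.
Stage 3: m₀ = 22,430 kg, m_f = 22,430 − 17,600 = 4,830 kg; Δv = 356×9.80665×ln(4.644) = 3491.2×1.5356 ≈ 5361 m/s.
Total Δv = 4468 + 5749 + 5361 = 15578 m/s.

Δv ≈ 15.6 km/s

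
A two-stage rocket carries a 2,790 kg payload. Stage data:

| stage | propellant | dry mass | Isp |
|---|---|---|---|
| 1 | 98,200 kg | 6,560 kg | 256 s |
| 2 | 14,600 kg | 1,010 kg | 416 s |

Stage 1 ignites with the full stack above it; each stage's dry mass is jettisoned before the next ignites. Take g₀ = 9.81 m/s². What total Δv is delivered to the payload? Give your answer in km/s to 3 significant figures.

Δv ≈ 10.4 km/s

Ignition mass of stage 1 = 98,200+6,560 + 14,600+1,010 + 2,790 = 123,160 kg.
Stage 1: m₀ = 123,160 kg, m_f = 123,160 − 98,200 = 24,960 kg; Δv = 256×9.81×ln(4.934) = 2511.4×1.5962 ≈ 4009 m/s.
Stage 2: m₀ = 18,400 kg, m_f = 18,400 − 14,600 = 3,800 kg; Δv = 416×9.81×ln(4.842) = 4081.0×1.5773 ≈ 6437 m/s.
Total Δv = 4009 + 6437 = 10446 m/s.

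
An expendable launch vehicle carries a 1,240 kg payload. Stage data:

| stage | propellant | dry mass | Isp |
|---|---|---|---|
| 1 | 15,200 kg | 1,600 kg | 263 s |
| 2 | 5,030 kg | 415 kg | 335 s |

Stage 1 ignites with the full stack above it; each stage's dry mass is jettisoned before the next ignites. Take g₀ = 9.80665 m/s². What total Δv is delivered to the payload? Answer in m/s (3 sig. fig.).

Δv ≈ 7270 m/s

Ignition mass of stage 1 = 15,200+1,600 + 5,030+415 + 1,240 = 23,485 kg.
Stage 1: m₀ = 23,485 kg, m_f = 23,485 − 15,200 = 8,285 kg; Δv = 263×9.80665×ln(2.835) = 2579.1×1.0419 ≈ 2687 m/s.
Stage 2: m₀ = 6,685 kg, m_f = 6,685 − 5,030 = 1,655 kg; Δv = 335×9.80665×ln(4.039) = 3285.2×1.3961 ≈ 4586 m/s.
Total Δv = 2687 + 4586 = 7273 m/s.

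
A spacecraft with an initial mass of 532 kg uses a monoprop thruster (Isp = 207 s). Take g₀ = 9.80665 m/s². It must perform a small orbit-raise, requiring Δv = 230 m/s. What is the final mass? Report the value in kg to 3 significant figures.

final mass ≈ 475 kg

v_e = Isp · g₀ = 207 × 9.80665 = 2030.0 m/s.
Rocket equation: m₀/m_f = exp(Δv / v_e) = exp(230 / 2030.0) = exp(0.1133) = 1.1200.
m_f = m₀ / 1.1200 = 532 / 1.1200 = 475 kg.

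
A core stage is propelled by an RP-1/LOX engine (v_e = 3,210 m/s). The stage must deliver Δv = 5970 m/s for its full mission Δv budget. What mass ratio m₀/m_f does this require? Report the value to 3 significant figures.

mass ratio ≈ 6.42

Rocket equation: m₀/m_f = exp(Δv / v_e) = exp(5970 / 3210.0) = exp(1.8598) = 6.4225.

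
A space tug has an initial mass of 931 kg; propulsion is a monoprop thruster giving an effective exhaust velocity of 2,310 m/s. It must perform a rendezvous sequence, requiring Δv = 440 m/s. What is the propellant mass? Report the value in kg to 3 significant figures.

propellant mass ≈ 161 kg

m₀/m_f = exp(Δv / v_e) = exp(440 / 2310.0) = exp(0.1905) = 1.2098.
m_f = 931 / 1.2098 = 769.549 kg, so propellant = m₀ − m_f = 931 − 769.549 = 161.451 kg.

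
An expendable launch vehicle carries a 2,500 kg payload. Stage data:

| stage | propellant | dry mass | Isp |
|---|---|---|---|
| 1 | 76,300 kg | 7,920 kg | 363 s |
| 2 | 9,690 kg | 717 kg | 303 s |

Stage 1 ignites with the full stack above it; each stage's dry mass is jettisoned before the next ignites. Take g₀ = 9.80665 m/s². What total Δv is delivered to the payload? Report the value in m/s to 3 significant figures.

Ignition mass of stage 1 = 76,300+7,920 + 9,690+717 + 2,500 = 97,127 kg.
Stage 1: m₀ = 97,127 kg, m_f = 97,127 − 76,300 = 20,827 kg; Δv = 363×9.80665×ln(4.664) = 3559.8×1.5398 ≈ 5481 m/s.
Stage 2: m₀ = 12,907 kg, m_f = 12,907 − 9,690 = 3,217 kg; Δv = 303×9.80665×ln(4.012) = 2971.4×1.3893 ≈ 4128 m/s.
Total Δv = 5481 + 4128 = 9609 m/s.

Δv ≈ 9610 m/s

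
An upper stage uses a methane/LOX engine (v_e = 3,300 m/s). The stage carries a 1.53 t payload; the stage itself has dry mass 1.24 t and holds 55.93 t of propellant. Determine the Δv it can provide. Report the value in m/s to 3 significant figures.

Δv ≈ 10100 m/s

m₀ = payload + dry + propellant = 1.53 + 1.24 + 55.93 = 58.7 t.
m_f = payload + dry = 1.53 + 1.24 = 2.77 t.
Δv = v_e · ln(m₀/m_f) = 3300.0 × ln(21.19) = 3300.0 × 3.0536 ≈ 10076.9 m/s.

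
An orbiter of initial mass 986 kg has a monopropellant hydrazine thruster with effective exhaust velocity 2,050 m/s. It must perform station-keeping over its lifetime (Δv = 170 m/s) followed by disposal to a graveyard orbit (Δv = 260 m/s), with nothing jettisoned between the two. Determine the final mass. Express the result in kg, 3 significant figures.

final mass ≈ 799 kg

After the first burn: m = 986 × exp(−170/2050.0) = 986 × 0.92042 = 907.534 kg.
After the second burn: m = 907.534 × exp(−260/2050.0) = 907.534 × 0.88088 = 799.429 kg.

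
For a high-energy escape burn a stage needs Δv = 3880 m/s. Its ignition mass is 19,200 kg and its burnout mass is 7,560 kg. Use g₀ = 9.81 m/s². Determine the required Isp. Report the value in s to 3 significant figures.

ln(m₀/m_f) = ln(19200/7560) = ln(2.54) = 0.9320.
By the Tsiolkovsky rocket equation, v_e = Δv / ln(m₀/m_f) = 3880 / 0.9320 = 4162.9 m/s.
Isp = v_e / g₀ = 4162.9 / 9.81 = 424.4 s.

Isp ≈ 424 s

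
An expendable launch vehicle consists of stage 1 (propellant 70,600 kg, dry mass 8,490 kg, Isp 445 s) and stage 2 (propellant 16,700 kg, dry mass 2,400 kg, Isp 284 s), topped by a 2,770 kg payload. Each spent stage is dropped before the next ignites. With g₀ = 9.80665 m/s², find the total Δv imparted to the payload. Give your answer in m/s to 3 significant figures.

Δv ≈ 9260 m/s

Ignition mass of stage 1 = 70,600+8,490 + 16,700+2,400 + 2,770 = 100,960 kg.
Stage 1: m₀ = 100,960 kg, m_f = 100,960 − 70,600 = 30,360 kg; Δv = 445×9.80665×ln(3.325) = 4364.0×1.2016 ≈ 5244 m/s.
Stage 2: m₀ = 21,870 kg, m_f = 21,870 − 16,700 = 5,170 kg; Δv = 284×9.80665×ln(4.23) = 2785.1×1.4422 ≈ 4017 m/s.
Total Δv = 5244 + 4017 = 9261 m/s.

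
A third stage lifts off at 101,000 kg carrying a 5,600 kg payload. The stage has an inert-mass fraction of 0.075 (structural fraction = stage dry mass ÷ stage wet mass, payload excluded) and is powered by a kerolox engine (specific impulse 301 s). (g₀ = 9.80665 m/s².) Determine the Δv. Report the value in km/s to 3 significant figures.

Δv ≈ 6.11 km/s

Stage wet mass = m₀ − payload = 101,000 − 5,600 = 95,400 kg.
Stage dry mass = ε × stage wet mass = 0.075 × 95,400 = 7,155 kg.
Burnout mass m_f = stage dry + payload = 7,155 + 5,600 = 12,755 kg.
v_e = Isp · g₀ = 301 × 9.80665 = 2951.8 m/s.
Rocket equation: Δv = v_e · ln(101,000/12,755) = 2951.8 × ln(7.918) = 2951.8 × 2.0692 ≈ 6108 m/s.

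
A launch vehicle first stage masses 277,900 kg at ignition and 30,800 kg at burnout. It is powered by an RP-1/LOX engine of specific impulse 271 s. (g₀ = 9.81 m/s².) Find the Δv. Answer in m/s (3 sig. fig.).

Δv ≈ 5850 m/s

v_e = Isp · g₀ = 271 × 9.81 = 2658.5 m/s.
Rocket equation: Δv = v_e · ln(m₀/m_f) = 2658.5 × ln(9.023) = 2658.5 × 2.1997 ≈ 5848.0 m/s.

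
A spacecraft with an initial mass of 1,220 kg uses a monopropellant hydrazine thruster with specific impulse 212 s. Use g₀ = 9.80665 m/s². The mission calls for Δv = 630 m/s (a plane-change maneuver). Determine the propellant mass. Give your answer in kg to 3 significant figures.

v_e = Isp · g₀ = 212 × 9.80665 = 2079.0 m/s.
Rocket equation: m₀/m_f = exp(Δv / v_e) = exp(630 / 2079.0) = exp(0.3030) = 1.3540.
m_f = 1,220 / 1.3540 = 901.034 kg, so propellant = m₀ − m_f = 1,220 − 901.034 = 318.966 kg.

propellant mass ≈ 319 kg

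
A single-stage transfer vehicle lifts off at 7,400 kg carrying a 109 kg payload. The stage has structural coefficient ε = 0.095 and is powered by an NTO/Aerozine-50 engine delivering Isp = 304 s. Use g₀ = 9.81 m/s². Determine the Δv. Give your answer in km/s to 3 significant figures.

Δv ≈ 6.63 km/s

Stage wet mass = m₀ − payload = 7,400 − 109 = 7,291 kg.
Stage dry mass = ε × stage wet mass = 0.095 × 7,291 = 692.645 kg.
Burnout mass m_f = stage dry + payload = 692.645 + 109 = 801.645 kg.
v_e = Isp · g₀ = 304 × 9.81 = 2982.2 m/s.
From the ideal rocket equation, Δv = v_e · ln(7,400/801.645) = 2982.2 × ln(9.231) = 2982.2 × 2.2226 ≈ 6628 m/s.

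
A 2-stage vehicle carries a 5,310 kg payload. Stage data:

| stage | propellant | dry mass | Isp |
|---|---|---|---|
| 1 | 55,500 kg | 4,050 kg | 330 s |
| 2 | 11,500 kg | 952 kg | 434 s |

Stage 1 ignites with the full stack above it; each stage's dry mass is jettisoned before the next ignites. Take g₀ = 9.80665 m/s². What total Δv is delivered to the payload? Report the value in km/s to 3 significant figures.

Ignition mass of stage 1 = 55,500+4,050 + 11,500+952 + 5,310 = 77,312 kg.
Stage 1: m₀ = 77,312 kg, m_f = 77,312 − 55,500 = 21,812 kg; Δv = 330×9.80665×ln(3.544) = 3236.2×1.2654 ≈ 4095 m/s.
Stage 2: m₀ = 17,762 kg, m_f = 17,762 − 11,500 = 6,262 kg; Δv = 434×9.80665×ln(2.836) = 4256.1×1.0426 ≈ 4437 m/s.
Total Δv = 4095 + 4437 = 8532 m/s.

Δv ≈ 8.53 km/s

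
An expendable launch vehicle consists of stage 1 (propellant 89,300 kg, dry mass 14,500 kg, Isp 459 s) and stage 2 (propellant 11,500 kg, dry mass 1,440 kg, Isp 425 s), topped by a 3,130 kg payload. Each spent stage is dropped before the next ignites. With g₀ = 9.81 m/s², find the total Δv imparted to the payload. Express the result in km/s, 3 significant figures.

Δv ≈ 11.4 km/s

Ignition mass of stage 1 = 89,300+14,500 + 11,500+1,440 + 3,130 = 119,870 kg.
Stage 1: m₀ = 119,870 kg, m_f = 119,870 − 89,300 = 30,570 kg; Δv = 459×9.81×ln(3.921) = 4502.8×1.3664 ≈ 6153 m/s.
Stage 2: m₀ = 16,070 kg, m_f = 16,070 − 11,500 = 4,570 kg; Δv = 425×9.81×ln(3.516) = 4169.2×1.2574 ≈ 5243 m/s.
Total Δv = 6153 + 5243 = 11396 m/s.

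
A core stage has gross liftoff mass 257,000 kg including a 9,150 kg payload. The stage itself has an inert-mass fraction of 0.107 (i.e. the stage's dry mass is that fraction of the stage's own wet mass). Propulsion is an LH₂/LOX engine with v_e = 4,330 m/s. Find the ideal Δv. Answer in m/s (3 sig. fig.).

Δv ≈ 8550 m/s

Stage wet mass = m₀ − payload = 257,000 − 9,150 = 247,850 kg.
Stage dry mass = ε × stage wet mass = 0.107 × 247,850 = 26,520 kg.
Burnout mass m_f = stage dry + payload = 26,520 + 9,150 = 35,670 kg.
From the ideal rocket equation, Δv = v_e · ln(257,000/35,670) = 4330.0 × ln(7.205) = 4330.0 × 1.9748 ≈ 8551 m/s.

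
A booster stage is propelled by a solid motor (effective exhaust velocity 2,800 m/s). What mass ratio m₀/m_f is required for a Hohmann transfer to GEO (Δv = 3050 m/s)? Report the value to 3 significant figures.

mass ratio ≈ 2.97

Using Δv = v_e ln(m₀/m_f): m₀/m_f = exp(Δv / v_e) = exp(3050 / 2800.0) = exp(1.0893) = 2.9722.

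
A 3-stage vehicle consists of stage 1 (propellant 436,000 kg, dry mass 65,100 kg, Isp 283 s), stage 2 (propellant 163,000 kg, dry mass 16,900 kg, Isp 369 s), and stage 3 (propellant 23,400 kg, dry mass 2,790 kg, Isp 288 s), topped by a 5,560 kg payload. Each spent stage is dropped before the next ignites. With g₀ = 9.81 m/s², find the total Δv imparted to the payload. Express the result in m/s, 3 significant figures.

Ignition mass of stage 1 = 436,000+65,100 + 163,000+16,900 + 23,400+2,790 + 5,560 = 712,750 kg.
Stage 1: m₀ = 712,750 kg, m_f = 712,750 − 436,000 = 276,750 kg; Δv = 283×9.81×ln(2.575) = 2776.2×0.9460 ≈ 2626 m/s.
Stage 2: m₀ = 211,650 kg, m_f = 211,650 − 163,000 = 48,650 kg; Δv = 369×9.81×ln(4.35) = 3619.9×1.4703 ≈ 5322 m/s.
Stage 3: m₀ = 31,750 kg, m_f = 31,750 − 23,400 = 8,350 kg; Δv = 288×9.81×ln(3.802) = 2825.3×1.3356 ≈ 3774 m/s.
Total Δv = 2626 + 5322 + 3774 = 11722 m/s.

Δv ≈ 11700 m/s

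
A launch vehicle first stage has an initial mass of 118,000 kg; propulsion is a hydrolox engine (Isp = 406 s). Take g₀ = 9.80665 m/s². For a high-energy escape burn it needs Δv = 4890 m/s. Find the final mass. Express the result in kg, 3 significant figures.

v_e = Isp · g₀ = 406 × 9.80665 = 3981.5 m/s.
From the ideal rocket equation, m₀/m_f = exp(Δv / v_e) = exp(4890 / 3981.5) = exp(1.2282) = 3.4150.
m_f = m₀ / 3.4150 = 118,000 / 3.4150 = 34,553.4 kg.

final mass ≈ 34600 kg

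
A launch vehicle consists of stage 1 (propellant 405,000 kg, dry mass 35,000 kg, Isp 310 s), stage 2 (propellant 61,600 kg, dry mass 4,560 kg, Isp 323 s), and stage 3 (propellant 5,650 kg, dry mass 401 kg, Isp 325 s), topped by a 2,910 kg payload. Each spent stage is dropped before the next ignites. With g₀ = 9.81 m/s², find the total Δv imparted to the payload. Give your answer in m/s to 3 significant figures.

Δv ≈ 13300 m/s

Ignition mass of stage 1 = 405,000+35,000 + 61,600+4,560 + 5,650+401 + 2,910 = 515,121 kg.
Stage 1: m₀ = 515,121 kg, m_f = 515,121 − 405,000 = 110,121 kg; Δv = 310×9.81×ln(4.678) = 3041.1×1.5428 ≈ 4692 m/s.
Stage 2: m₀ = 75,121 kg, m_f = 75,121 − 61,600 = 13,521 kg; Δv = 323×9.81×ln(5.556) = 3168.6×1.7149 ≈ 5434 m/s.
Stage 3: m₀ = 8,961 kg, m_f = 8,961 − 5,650 = 3,311 kg; Δv = 325×9.81×ln(2.706) = 3188.2×0.9956 ≈ 3174 m/s.
Total Δv = 4692 + 5434 + 3174 = 13300 m/s.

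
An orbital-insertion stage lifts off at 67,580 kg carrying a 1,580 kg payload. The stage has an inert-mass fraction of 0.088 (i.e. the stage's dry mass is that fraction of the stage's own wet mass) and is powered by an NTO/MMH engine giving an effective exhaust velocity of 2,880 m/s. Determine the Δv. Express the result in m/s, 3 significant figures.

Δv ≈ 6370 m/s

Stage wet mass = m₀ − payload = 67,580 − 1,580 = 66,000 kg.
Stage dry mass = ε × stage wet mass = 0.088 × 66,000 = 5,808 kg.
Burnout mass m_f = stage dry + payload = 5,808 + 1,580 = 7,388 kg.
From the ideal rocket equation, Δv = v_e · ln(67,580/7,388) = 2880.0 × ln(9.147) = 2880.0 × 2.2135 ≈ 6375 m/s.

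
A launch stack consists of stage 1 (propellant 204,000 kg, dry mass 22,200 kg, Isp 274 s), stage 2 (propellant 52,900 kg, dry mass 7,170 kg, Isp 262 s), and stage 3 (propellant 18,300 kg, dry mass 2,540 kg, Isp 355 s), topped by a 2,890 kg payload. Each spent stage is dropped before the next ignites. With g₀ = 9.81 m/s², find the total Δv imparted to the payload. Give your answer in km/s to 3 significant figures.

Δv ≈ 10.6 km/s

Ignition mass of stage 1 = 204,000+22,200 + 52,900+7,170 + 18,300+2,540 + 2,890 = 310,000 kg.
Stage 1: m₀ = 310,000 kg, m_f = 310,000 − 204,000 = 106,000 kg; Δv = 274×9.81×ln(2.925) = 2687.9×1.0731 ≈ 2885 m/s.
Stage 2: m₀ = 83,800 kg, m_f = 83,800 − 52,900 = 30,900 kg; Δv = 262×9.81×ln(2.712) = 2570.2×0.9977 ≈ 2564 m/s.
Stage 3: m₀ = 23,730 kg, m_f = 23,730 − 18,300 = 5,430 kg; Δv = 355×9.81×ln(4.37) = 3482.6×1.4748 ≈ 5136 m/s.
Total Δv = 2885 + 2564 + 5136 = 10585 m/s.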